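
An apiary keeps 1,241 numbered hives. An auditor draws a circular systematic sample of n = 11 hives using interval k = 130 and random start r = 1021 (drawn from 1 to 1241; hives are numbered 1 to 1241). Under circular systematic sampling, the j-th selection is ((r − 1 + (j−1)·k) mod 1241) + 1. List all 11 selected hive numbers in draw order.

Selection 1: 1021
Selection 2: 1021 + 130 = 1151
Selection 3: 1151 + 130 = 1281 → 1281 − 1241 = 40
Selection 4: 40 + 130 = 170
Selection 5: 170 + 130 = 300
Selection 6: 300 + 130 = 430
Selection 7: 430 + 130 = 560
Selection 8: 560 + 130 = 690
Selection 9: 690 + 130 = 820
Selection 10: 820 + 130 = 950
Selection 11: 950 + 130 = 1080

1021, 1151, 40, 170, 300, 430, 560, 690, 820, 950, 1080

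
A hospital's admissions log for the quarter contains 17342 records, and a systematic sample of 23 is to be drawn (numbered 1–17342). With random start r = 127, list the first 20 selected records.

k = N/n = 17342/23 = 754
record 1: 127
record 2: 127 + 754 = 881
record 3: 881 + 754 = 1635
record 4: 1635 + 754 = 2389
record 5: 2389 + 754 = 3143
record 6: 3143 + 754 = 3897
record 7: 3897 + 754 = 4651
record 8: 4651 + 754 = 5405
record 9: 5405 + 754 = 6159
record 10: 6159 + 754 = 6913
record 11: 6913 + 754 = 7667
record 12: 7667 + 754 = 8421
record 13: 8421 + 754 = 9175
record 14: 9175 + 754 = 9929
record 15: 9929 + 754 = 10683
record 16: 10683 + 754 = 11437
record 17: 11437 + 754 = 12191
record 18: 12191 + 754 = 12945
record 19: 12945 + 754 = 13699
record 20: 13699 + 754 = 14453

127, 881, 1635, 2389, 3143, 3897, 4651, 5405, 6159, 6913, 7667, 8421, 9175, 9929, 10683, 11437, 12191, 12945, 13699, 14453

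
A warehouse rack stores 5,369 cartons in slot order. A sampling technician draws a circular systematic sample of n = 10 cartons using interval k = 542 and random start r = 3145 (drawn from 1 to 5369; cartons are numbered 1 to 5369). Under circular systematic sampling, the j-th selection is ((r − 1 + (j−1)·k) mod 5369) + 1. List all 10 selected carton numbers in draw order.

Selection 1: 3145
Selection 2: 3145 + 542 = 3687
Selection 3: 3687 + 542 = 4229
Selection 4: 4229 + 542 = 4771
Selection 5: 4771 + 542 = 5313
Selection 6: 5313 + 542 = 5855 → 5855 − 5369 = 486
Selection 7: 486 + 542 = 1028
Selection 8: 1028 + 542 = 1570
Selection 9: 1570 + 542 = 2112
Selection 10: 2112 + 542 = 2654

3145, 3687, 4229, 4771, 5313, 486, 1028, 1570, 2112, 2654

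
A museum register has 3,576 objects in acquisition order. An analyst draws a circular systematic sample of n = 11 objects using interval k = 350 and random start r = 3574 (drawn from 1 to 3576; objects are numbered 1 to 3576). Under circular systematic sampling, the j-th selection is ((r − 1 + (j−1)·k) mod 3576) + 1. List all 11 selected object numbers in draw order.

3574, 348, 698, 1048, 1398, 1748, 2098, 2448, 2798, 3148, 3498

Selection 1: 3574
Selection 2: 3574 + 350 = 3924 → 3924 − 3576 = 348
Selection 3: 348 + 350 = 698
Selection 4: 698 + 350 = 1048
Selection 5: 1048 + 350 = 1398
Selection 6: 1398 + 350 = 1748
Selection 7: 1748 + 350 = 2098
Selection 8: 2098 + 350 = 2448
Selection 9: 2448 + 350 = 2798
Selection 10: 2798 + 350 = 3148
Selection 11: 3148 + 350 = 3498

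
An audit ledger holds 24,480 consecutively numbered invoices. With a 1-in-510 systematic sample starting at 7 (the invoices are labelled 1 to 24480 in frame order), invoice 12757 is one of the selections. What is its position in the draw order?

k = 510
position = (12757 − 7)/510 + 1 = 12750/510 + 1 = 25 + 1 = 26

26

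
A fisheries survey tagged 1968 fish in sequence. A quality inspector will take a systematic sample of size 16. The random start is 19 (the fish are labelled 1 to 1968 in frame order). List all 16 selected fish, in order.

19, 142, 265, 388, 511, 634, 757, 880, 1003, 1126, 1249, 1372, 1495, 1618, 1741, 1864

k = N/n = 1968/16 = 123
fish 1: 19
fish 2: 19 + 123 = 142
fish 3: 142 + 123 = 265
fish 4: 265 + 123 = 388
fish 5: 388 + 123 = 511
fish 6: 511 + 123 = 634
fish 7: 634 + 123 = 757
fish 8: 757 + 123 = 880
fish 9: 880 + 123 = 1003
fish 10: 1003 + 123 = 1126
fish 11: 1126 + 123 = 1249
fish 12: 1249 + 123 = 1372
fish 13: 1372 + 123 = 1495
fish 14: 1495 + 123 = 1618
fish 15: 1618 + 123 = 1741
fish 16: 1741 + 123 = 1864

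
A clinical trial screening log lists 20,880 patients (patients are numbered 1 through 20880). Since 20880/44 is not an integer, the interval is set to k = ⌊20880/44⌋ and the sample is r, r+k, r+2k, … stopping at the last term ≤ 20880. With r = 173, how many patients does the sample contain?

44

k = ⌊20880/44⌋ = 474
Achieved size = ⌊(20880 − 173)/474⌋ + 1 = ⌊20707/474⌋ + 1 = 43 + 1 = 44
(last selection: 173 + 43×474 = 20555 ≤ 20880; next would be 21029 > 20880)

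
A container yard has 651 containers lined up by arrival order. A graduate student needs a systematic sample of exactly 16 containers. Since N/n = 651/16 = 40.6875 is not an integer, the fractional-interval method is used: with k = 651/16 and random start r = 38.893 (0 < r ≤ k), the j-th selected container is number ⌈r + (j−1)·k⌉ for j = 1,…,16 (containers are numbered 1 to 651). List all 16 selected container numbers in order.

j=1: r + 0k = 38.893 → ⌈·⌉ = 39
j=2: r + 1k = 79.5805 → ⌈·⌉ = 80
j=3: r + 2k = 120.268 → ⌈·⌉ = 121
j=4: r + 3k = 160.9555 → ⌈·⌉ = 161
j=5: r + 4k = 201.643 → ⌈·⌉ = 202
j=6: r + 5k = 242.3305 → ⌈·⌉ = 243
j=7: r + 6k = 283.018 → ⌈·⌉ = 284
j=8: r + 7k = 323.7055 → ⌈·⌉ = 324
j=9: r + 8k = 364.393 → ⌈·⌉ = 365
j=10: r + 9k = 405.0805 → ⌈·⌉ = 406
j=11: r + 10k = 445.768 → ⌈·⌉ = 446
j=12: r + 11k = 486.4555 → ⌈·⌉ = 487
j=13: r + 12k = 527.143 → ⌈·⌉ = 528
j=14: r + 13k = 567.8305 → ⌈·⌉ = 568
j=15: r + 14k = 608.518 → ⌈·⌉ = 609
j=16: r + 15k = 649.2055 → ⌈·⌉ = 650

39, 80, 121, 161, 202, 243, 284, 324, 365, 406, 446, 487, 528, 568, 609, 650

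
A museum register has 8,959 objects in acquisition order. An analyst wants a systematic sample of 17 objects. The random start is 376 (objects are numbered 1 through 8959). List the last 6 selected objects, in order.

6173, 6700, 7227, 7754, 8281, 8808

k = N/n = 8959/17 = 527
12th selection = 376 + 11×527 = 6173
13th: 6173 + 527 = 6700
14th: 6700 + 527 = 7227
15th: 7227 + 527 = 7754
16th: 7754 + 527 = 8281
17th: 8281 + 527 = 8808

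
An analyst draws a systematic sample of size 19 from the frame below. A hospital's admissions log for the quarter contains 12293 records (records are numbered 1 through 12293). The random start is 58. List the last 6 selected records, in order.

8469, 9116, 9763, 10410, 11057, 11704

k = N/n = 12293/19 = 647
14th selection = 58 + 13×647 = 8469
15th: 8469 + 647 = 9116
16th: 9116 + 647 = 9763
17th: 9763 + 647 = 10410
18th: 10410 + 647 = 11057
19th: 11057 + 647 = 11704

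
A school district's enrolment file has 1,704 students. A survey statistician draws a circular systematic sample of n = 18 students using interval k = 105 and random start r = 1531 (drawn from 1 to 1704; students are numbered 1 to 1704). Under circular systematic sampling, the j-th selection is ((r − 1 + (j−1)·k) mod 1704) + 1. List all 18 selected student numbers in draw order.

Selection 1: 1531
Selection 2: 1531 + 105 = 1636
Selection 3: 1636 + 105 = 1741 → 1741 − 1704 = 37
Selection 4: 37 + 105 = 142
Selection 5: 142 + 105 = 247
Selection 6: 247 + 105 = 352
Selection 7: 352 + 105 = 457
Selection 8: 457 + 105 = 562
Selection 9: 562 + 105 = 667
Selection 10: 667 + 105 = 772
Selection 11: 772 + 105 = 877
Selection 12: 877 + 105 = 982
Selection 13: 982 + 105 = 1087
Selection 14: 1087 + 105 = 1192
Selection 15: 1192 + 105 = 1297
Selection 16: 1297 + 105 = 1402
Selection 17: 1402 + 105 = 1507
Selection 18: 1507 + 105 = 1612

1531, 1636, 37, 142, 247, 352, 457, 562, 667, 772, 877, 982, 1087, 1192, 1297, 1402, 1507, 1612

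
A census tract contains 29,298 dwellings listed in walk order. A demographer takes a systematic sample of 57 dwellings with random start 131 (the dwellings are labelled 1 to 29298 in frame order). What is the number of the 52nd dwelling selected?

26345

k = 29298/57 = 514
52nd selection = r + (52−1)·k = 131 + 51×514 = 131 + 26214 = 26345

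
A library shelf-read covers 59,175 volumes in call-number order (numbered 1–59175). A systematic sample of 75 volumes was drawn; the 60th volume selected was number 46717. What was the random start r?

k = 59175/75 = 789
r = 46717 − (60−1)×789 = 46717 − 46551 = 166

166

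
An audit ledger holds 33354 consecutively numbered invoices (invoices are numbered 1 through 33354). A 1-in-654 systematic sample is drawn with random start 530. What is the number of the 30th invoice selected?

k = 654
30th selection = r + (30−1)·k = 530 + 29×654 = 530 + 18966 = 19496

19496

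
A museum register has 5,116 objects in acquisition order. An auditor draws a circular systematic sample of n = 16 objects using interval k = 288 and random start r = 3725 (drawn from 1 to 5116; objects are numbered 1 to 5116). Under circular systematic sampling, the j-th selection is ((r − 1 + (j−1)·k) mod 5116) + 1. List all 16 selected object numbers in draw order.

Selection 1: 3725
Selection 2: 3725 + 288 = 4013
Selection 3: 4013 + 288 = 4301
Selection 4: 4301 + 288 = 4589
Selection 5: 4589 + 288 = 4877
Selection 6: 4877 + 288 = 5165 → 5165 − 5116 = 49
Selection 7: 49 + 288 = 337
Selection 8: 337 + 288 = 625
Selection 9: 625 + 288 = 913
Selection 10: 913 + 288 = 1201
Selection 11: 1201 + 288 = 1489
Selection 12: 1489 + 288 = 1777
Selection 13: 1777 + 288 = 2065
Selection 14: 2065 + 288 = 2353
Selection 15: 2353 + 288 = 2641
Selection 16: 2641 + 288 = 2929

3725, 4013, 4301, 4589, 4877, 49, 337, 625, 913, 1201, 1489, 1777, 2065, 2353, 2641, 2929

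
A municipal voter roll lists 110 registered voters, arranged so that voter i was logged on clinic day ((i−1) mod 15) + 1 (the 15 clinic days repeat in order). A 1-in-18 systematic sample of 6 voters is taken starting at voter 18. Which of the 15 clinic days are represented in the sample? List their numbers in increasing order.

3, 6, 9, 12, 15

Consecutive selections differ by k = 18, so their clinic day numbers differ by 18 mod 15 = 3.
gcd(18, 15) = 3, so the sample visits 15/3 = 5 distinct residues mod 15.
Start 18 is clinic day 3; the clinic days hit are 3, 6, 9, 12, 15.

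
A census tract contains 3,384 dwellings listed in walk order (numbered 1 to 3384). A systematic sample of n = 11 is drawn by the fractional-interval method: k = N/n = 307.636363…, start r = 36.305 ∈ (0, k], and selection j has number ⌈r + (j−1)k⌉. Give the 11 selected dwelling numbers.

37, 344, 652, 960, 1267, 1575, 1883, 2190, 2498, 2806, 3113

j=1: r + 0k = 36.305 → ⌈·⌉ = 37
j=2: r + 1k = 343.941363… → ⌈·⌉ = 344
j=3: r + 2k = 651.577727… → ⌈·⌉ = 652
j=4: r + 3k = 959.214090… → ⌈·⌉ = 960
j=5: r + 4k = 1266.850454… → ⌈·⌉ = 1267
j=6: r + 5k = 1574.486818… → ⌈·⌉ = 1575
j=7: r + 6k = 1882.123181… → ⌈·⌉ = 1883
j=8: r + 7k = 2189.759545… → ⌈·⌉ = 2190
j=9: r + 8k = 2497.395909… → ⌈·⌉ = 2498
j=10: r + 9k = 2805.032272… → ⌈·⌉ = 2806
j=11: r + 10k = 3112.668636… → ⌈·⌉ = 3113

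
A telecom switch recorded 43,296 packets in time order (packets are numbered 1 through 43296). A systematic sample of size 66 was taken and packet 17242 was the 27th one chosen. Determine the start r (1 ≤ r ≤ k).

k = 43296/66 = 656
r = 17242 − (27−1)×656 = 17242 − 17056 = 186

186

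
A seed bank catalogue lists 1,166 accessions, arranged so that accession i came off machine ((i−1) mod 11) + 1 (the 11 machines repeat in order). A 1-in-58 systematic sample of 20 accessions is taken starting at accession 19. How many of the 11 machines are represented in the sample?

11

Consecutive selections differ by k = 58, so their machine numbers differ by 58 mod 11 = 3.
gcd(58, 11) = 1, so the sample visits 11/1 = 11 distinct residues mod 11.
Start 19 is machine 8; the machines hit are 1, 2, 3, 4, 5, 6, 7, 8, 9, 10, 11.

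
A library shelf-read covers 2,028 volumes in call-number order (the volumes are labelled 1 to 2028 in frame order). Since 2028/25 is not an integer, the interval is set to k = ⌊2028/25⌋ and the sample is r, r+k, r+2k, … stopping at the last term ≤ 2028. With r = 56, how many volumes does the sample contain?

25

k = ⌊2028/25⌋ = 81
Achieved size = ⌊(2028 − 56)/81⌋ + 1 = ⌊1972/81⌋ + 1 = 24 + 1 = 25
(last selection: 56 + 24×81 = 2000 ≤ 2028; next would be 2081 > 2028)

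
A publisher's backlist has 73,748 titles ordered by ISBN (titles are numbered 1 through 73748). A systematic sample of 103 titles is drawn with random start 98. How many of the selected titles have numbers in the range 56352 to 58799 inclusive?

3

k = 73748/103 = 716
First selection ≥ 56352: 98 + ⌈(56352−98)/716⌉·716 = 98 + 79×716 = 56662
Last selection ≤ 58799: 98 + ⌊(58799−98)/716⌋·716 = 98 + 81×716 = 58094
Count = 81 − 79 + 1 = 3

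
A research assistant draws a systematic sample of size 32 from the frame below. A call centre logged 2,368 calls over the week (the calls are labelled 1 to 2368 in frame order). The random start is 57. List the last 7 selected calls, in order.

1907, 1981, 2055, 2129, 2203, 2277, 2351

k = N/n = 2368/32 = 74
26th selection = 57 + 25×74 = 1907
27th: 1907 + 74 = 1981
28th: 1981 + 74 = 2055
29th: 2055 + 74 = 2129
30th: 2129 + 74 = 2203
31st: 2203 + 74 = 2277
32nd: 2277 + 74 = 2351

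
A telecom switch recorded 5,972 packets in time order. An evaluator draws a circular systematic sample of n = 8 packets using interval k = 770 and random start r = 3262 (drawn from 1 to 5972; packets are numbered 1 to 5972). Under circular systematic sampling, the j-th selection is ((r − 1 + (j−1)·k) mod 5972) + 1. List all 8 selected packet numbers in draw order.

3262, 4032, 4802, 5572, 370, 1140, 1910, 2680

Selection 1: 3262
Selection 2: 3262 + 770 = 4032
Selection 3: 4032 + 770 = 4802
Selection 4: 4802 + 770 = 5572
Selection 5: 5572 + 770 = 6342 → 6342 − 5972 = 370
Selection 6: 370 + 770 = 1140
Selection 7: 1140 + 770 = 1910
Selection 8: 1910 + 770 = 2680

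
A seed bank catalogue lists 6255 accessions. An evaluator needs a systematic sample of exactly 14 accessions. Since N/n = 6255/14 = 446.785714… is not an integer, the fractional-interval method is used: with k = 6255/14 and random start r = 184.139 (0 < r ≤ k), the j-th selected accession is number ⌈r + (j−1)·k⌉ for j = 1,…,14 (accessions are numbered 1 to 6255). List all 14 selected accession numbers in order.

185, 631, 1078, 1525, 1972, 2419, 2865, 3312, 3759, 4206, 4652, 5099, 5546, 5993

j=1: r + 0k = 184.139 → ⌈·⌉ = 185
j=2: r + 1k = 630.924714… → ⌈·⌉ = 631
j=3: r + 2k = 1077.710428… → ⌈·⌉ = 1078
j=4: r + 3k = 1524.496142… → ⌈·⌉ = 1525
j=5: r + 4k = 1971.281857… → ⌈·⌉ = 1972
j=6: r + 5k = 2418.067571… → ⌈·⌉ = 2419
j=7: r + 6k = 2864.853285… → ⌈·⌉ = 2865
j=8: r + 7k = 3311.639 → ⌈·⌉ = 3312
j=9: r + 8k = 3758.424714… → ⌈·⌉ = 3759
j=10: r + 9k = 4205.210428… → ⌈·⌉ = 4206
j=11: r + 10k = 4651.996142… → ⌈·⌉ = 4652
j=12: r + 11k = 5098.781857… → ⌈·⌉ = 5099
j=13: r + 12k = 5545.567571… → ⌈·⌉ = 5546
j=14: r + 13k = 5992.353285… → ⌈·⌉ = 5993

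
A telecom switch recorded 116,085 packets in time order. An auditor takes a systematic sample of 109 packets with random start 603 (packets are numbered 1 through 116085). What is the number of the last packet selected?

k = 116085/109 = 1065
109th selection = r + (109−1)·k = 603 + 108×1065 = 603 + 115020 = 115623

115623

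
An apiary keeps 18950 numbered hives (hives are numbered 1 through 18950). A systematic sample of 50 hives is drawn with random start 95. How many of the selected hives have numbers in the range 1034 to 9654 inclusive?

23

k = 18950/50 = 379
First selection ≥ 1034: 95 + ⌈(1034−95)/379⌉·379 = 95 + 3×379 = 1232
Last selection ≤ 9654: 95 + ⌊(9654−95)/379⌋·379 = 95 + 25×379 = 9570
Count = 25 − 3 + 1 = 23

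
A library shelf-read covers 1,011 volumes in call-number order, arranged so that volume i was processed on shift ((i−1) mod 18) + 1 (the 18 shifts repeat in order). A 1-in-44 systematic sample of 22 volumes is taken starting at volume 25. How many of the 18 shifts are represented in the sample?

9

Consecutive selections differ by k = 44, so their shift numbers differ by 44 mod 18 = 8.
gcd(44, 18) = 2, so the sample visits 18/2 = 9 distinct residues mod 18.
Start 25 is shift 7; the shifts hit are 1, 3, 5, 7, 9, 11, 13, 15, 17.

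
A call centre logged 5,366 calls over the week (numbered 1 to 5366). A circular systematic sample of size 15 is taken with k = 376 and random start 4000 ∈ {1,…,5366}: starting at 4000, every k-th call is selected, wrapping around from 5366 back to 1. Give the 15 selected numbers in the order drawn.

4000, 4376, 4752, 5128, 138, 514, 890, 1266, 1642, 2018, 2394, 2770, 3146, 3522, 3898

Selection 1: 4000
Selection 2: 4000 + 376 = 4376
Selection 3: 4376 + 376 = 4752
Selection 4: 4752 + 376 = 5128
Selection 5: 5128 + 376 = 5504 → 5504 − 5366 = 138
Selection 6: 138 + 376 = 514
Selection 7: 514 + 376 = 890
Selection 8: 890 + 376 = 1266
Selection 9: 1266 + 376 = 1642
Selection 10: 1642 + 376 = 2018
Selection 11: 2018 + 376 = 2394
Selection 12: 2394 + 376 = 2770
Selection 13: 2770 + 376 = 3146
Selection 14: 3146 + 376 = 3522
Selection 15: 3522 + 376 = 3898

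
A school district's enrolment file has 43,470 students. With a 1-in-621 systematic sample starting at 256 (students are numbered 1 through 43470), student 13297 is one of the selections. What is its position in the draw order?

k = 621
position = (13297 − 256)/621 + 1 = 13041/621 + 1 = 21 + 1 = 22

22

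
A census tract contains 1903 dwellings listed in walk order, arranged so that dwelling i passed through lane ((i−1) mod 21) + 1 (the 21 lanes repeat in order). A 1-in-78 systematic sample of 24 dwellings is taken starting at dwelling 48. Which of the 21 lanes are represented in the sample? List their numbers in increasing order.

Consecutive selections differ by k = 78, so their lane numbers differ by 78 mod 21 = 15.
gcd(78, 21) = 3, so the sample visits 21/3 = 7 distinct residues mod 21.
Start 48 is lane 6; the lanes hit are 3, 6, 9, 12, 15, 18, 21.

3, 6, 9, 12, 15, 18, 21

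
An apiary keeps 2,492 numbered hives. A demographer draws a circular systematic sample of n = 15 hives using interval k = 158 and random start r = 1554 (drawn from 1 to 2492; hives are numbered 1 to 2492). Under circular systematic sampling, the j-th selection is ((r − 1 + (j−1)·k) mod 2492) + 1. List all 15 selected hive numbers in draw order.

1554, 1712, 1870, 2028, 2186, 2344, 10, 168, 326, 484, 642, 800, 958, 1116, 1274

Selection 1: 1554
Selection 2: 1554 + 158 = 1712
Selection 3: 1712 + 158 = 1870
Selection 4: 1870 + 158 = 2028
Selection 5: 2028 + 158 = 2186
Selection 6: 2186 + 158 = 2344
Selection 7: 2344 + 158 = 2502 → 2502 − 2492 = 10
Selection 8: 10 + 158 = 168
Selection 9: 168 + 158 = 326
Selection 10: 326 + 158 = 484
Selection 11: 484 + 158 = 642
Selection 12: 642 + 158 = 800
Selection 13: 800 + 158 = 958
Selection 14: 958 + 158 = 1116
Selection 15: 1116 + 158 = 1274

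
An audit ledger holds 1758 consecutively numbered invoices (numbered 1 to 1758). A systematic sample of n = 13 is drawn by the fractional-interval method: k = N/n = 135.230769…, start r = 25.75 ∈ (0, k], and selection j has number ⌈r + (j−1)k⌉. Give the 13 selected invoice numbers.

26, 161, 297, 432, 567, 702, 838, 973, 1108, 1243, 1379, 1514, 1649

j=1: r + 0k = 25.75 → ⌈·⌉ = 26
j=2: r + 1k = 160.980769… → ⌈·⌉ = 161
j=3: r + 2k = 296.211538… → ⌈·⌉ = 297
j=4: r + 3k = 431.442307… → ⌈·⌉ = 432
j=5: r + 4k = 566.673076… → ⌈·⌉ = 567
j=6: r + 5k = 701.903846… → ⌈·⌉ = 702
j=7: r + 6k = 837.134615… → ⌈·⌉ = 838
j=8: r + 7k = 972.365384… → ⌈·⌉ = 973
j=9: r + 8k = 1107.596153… → ⌈·⌉ = 1108
j=10: r + 9k = 1242.826923… → ⌈·⌉ = 1243
j=11: r + 10k = 1378.057692… → ⌈·⌉ = 1379
j=12: r + 11k = 1513.288461… → ⌈·⌉ = 1514
j=13: r + 12k = 1648.519230… → ⌈·⌉ = 1649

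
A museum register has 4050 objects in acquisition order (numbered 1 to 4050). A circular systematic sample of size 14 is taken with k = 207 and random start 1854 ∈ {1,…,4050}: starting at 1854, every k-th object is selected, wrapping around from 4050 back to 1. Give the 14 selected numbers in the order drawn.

Selection 1: 1854
Selection 2: 1854 + 207 = 2061
Selection 3: 2061 + 207 = 2268
Selection 4: 2268 + 207 = 2475
Selection 5: 2475 + 207 = 2682
Selection 6: 2682 + 207 = 2889
Selection 7: 2889 + 207 = 3096
Selection 8: 3096 + 207 = 3303
Selection 9: 3303 + 207 = 3510
Selection 10: 3510 + 207 = 3717
Selection 11: 3717 + 207 = 3924
Selection 12: 3924 + 207 = 4131 → 4131 − 4050 = 81
Selection 13: 81 + 207 = 288
Selection 14: 288 + 207 = 495

1854, 2061, 2268, 2475, 2682, 2889, 3096, 3303, 3510, 3717, 3924, 81, 288, 495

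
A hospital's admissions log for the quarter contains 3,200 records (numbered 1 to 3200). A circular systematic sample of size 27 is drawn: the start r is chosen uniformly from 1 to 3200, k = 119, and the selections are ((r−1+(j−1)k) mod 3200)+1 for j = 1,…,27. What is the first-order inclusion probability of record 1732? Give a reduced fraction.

27/3200

For each position j, as r ranges over 1…3200 the j-th selection hits every record exactly once, so record 1732 is selected for exactly 27 of the 3200 starts.
Inclusion probability = 27/3200.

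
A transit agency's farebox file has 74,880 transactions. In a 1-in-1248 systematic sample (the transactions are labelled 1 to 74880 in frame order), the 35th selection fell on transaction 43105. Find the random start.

k = 1248
r = 43105 − (35−1)×1248 = 43105 − 42432 = 673

673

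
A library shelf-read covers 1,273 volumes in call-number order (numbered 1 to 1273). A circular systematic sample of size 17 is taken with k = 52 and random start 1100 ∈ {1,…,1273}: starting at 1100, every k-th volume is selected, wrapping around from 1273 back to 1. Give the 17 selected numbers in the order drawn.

1100, 1152, 1204, 1256, 35, 87, 139, 191, 243, 295, 347, 399, 451, 503, 555, 607, 659

Selection 1: 1100
Selection 2: 1100 + 52 = 1152
Selection 3: 1152 + 52 = 1204
Selection 4: 1204 + 52 = 1256
Selection 5: 1256 + 52 = 1308 → 1308 − 1273 = 35
Selection 6: 35 + 52 = 87
Selection 7: 87 + 52 = 139
Selection 8: 139 + 52 = 191
Selection 9: 191 + 52 = 243
Selection 10: 243 + 52 = 295
Selection 11: 295 + 52 = 347
Selection 12: 347 + 52 = 399
Selection 13: 399 + 52 = 451
Selection 14: 451 + 52 = 503
Selection 15: 503 + 52 = 555
Selection 16: 555 + 52 = 607
Selection 17: 607 + 52 = 659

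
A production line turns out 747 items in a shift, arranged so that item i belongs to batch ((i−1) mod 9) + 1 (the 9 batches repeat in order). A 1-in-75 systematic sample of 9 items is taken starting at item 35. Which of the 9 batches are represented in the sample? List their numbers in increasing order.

Consecutive selections differ by k = 75, so their batch numbers differ by 75 mod 9 = 3.
gcd(75, 9) = 3, so the sample visits 9/3 = 3 distinct residues mod 9.
Start 35 is batch 8; the batches hit are 2, 5, 8.

2, 5, 8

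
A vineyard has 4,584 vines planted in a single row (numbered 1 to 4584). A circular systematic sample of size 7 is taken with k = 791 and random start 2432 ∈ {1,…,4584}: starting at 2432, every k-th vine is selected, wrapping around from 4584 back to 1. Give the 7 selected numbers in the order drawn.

2432, 3223, 4014, 221, 1012, 1803, 2594

Selection 1: 2432
Selection 2: 2432 + 791 = 3223
Selection 3: 3223 + 791 = 4014
Selection 4: 4014 + 791 = 4805 → 4805 − 4584 = 221
Selection 5: 221 + 791 = 1012
Selection 6: 1012 + 791 = 1803
Selection 7: 1803 + 791 = 2594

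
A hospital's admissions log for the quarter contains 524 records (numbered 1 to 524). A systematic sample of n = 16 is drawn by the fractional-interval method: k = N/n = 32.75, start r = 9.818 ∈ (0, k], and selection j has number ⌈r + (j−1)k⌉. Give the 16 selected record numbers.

j=1: r + 0k = 9.818 → ⌈·⌉ = 10
j=2: r + 1k = 42.568 → ⌈·⌉ = 43
j=3: r + 2k = 75.318 → ⌈·⌉ = 76
j=4: r + 3k = 108.068 → ⌈·⌉ = 109
j=5: r + 4k = 140.818 → ⌈·⌉ = 141
j=6: r + 5k = 173.568 → ⌈·⌉ = 174
j=7: r + 6k = 206.318 → ⌈·⌉ = 207
j=8: r + 7k = 239.068 → ⌈·⌉ = 240
j=9: r + 8k = 271.818 → ⌈·⌉ = 272
j=10: r + 9k = 304.568 → ⌈·⌉ = 305
j=11: r + 10k = 337.318 → ⌈·⌉ = 338
j=12: r + 11k = 370.068 → ⌈·⌉ = 371
j=13: r + 12k = 402.818 → ⌈·⌉ = 403
j=14: r + 13k = 435.568 → ⌈·⌉ = 436
j=15: r + 14k = 468.318 → ⌈·⌉ = 469
j=16: r + 15k = 501.068 → ⌈·⌉ = 502

10, 43, 76, 109, 141, 174, 207, 240, 272, 305, 338, 371, 403, 436, 469, 502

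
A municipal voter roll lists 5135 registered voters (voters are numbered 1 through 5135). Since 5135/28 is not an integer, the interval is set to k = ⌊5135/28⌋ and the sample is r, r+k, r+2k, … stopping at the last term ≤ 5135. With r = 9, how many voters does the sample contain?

k = ⌊5135/28⌋ = 183
Achieved size = ⌊(5135 − 9)/183⌋ + 1 = ⌊5126/183⌋ + 1 = 28 + 1 = 29
(last selection: 9 + 28×183 = 5133 ≤ 5135; next would be 5316 > 5135)

29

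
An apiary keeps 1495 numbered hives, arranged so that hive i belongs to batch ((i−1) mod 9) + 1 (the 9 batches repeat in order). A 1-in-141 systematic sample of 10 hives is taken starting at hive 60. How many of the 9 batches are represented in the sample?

3

Consecutive selections differ by k = 141, so their batch numbers differ by 141 mod 9 = 6.
gcd(141, 9) = 3, so the sample visits 9/3 = 3 distinct residues mod 9.
Start 60 is batch 6; the batches hit are 3, 6, 9.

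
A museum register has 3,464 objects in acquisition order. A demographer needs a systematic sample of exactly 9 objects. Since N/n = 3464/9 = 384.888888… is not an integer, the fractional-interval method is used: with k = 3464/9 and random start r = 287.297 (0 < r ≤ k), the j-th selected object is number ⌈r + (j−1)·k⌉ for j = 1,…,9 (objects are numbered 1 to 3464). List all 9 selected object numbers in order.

288, 673, 1058, 1442, 1827, 2212, 2597, 2982, 3367

j=1: r + 0k = 287.297 → ⌈·⌉ = 288
j=2: r + 1k = 672.185888… → ⌈·⌉ = 673
j=3: r + 2k = 1057.074777… → ⌈·⌉ = 1058
j=4: r + 3k = 1441.963666… → ⌈·⌉ = 1442
j=5: r + 4k = 1826.852555… → ⌈·⌉ = 1827
j=6: r + 5k = 2211.741444… → ⌈·⌉ = 2212
j=7: r + 6k = 2596.630333… → ⌈·⌉ = 2597
j=8: r + 7k = 2981.519222… → ⌈·⌉ = 2982
j=9: r + 8k = 3366.408111… → ⌈·⌉ = 3367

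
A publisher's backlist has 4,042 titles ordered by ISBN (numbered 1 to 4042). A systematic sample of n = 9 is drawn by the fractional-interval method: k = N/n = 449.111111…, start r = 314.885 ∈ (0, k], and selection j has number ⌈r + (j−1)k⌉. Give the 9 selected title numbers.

j=1: r + 0k = 314.885 → ⌈·⌉ = 315
j=2: r + 1k = 763.996111… → ⌈·⌉ = 764
j=3: r + 2k = 1213.107222… → ⌈·⌉ = 1214
j=4: r + 3k = 1662.218333… → ⌈·⌉ = 1663
j=5: r + 4k = 2111.329444… → ⌈·⌉ = 2112
j=6: r + 5k = 2560.440555… → ⌈·⌉ = 2561
j=7: r + 6k = 3009.551666… → ⌈·⌉ = 3010
j=8: r + 7k = 3458.662777… → ⌈·⌉ = 3459
j=9: r + 8k = 3907.773888… → ⌈·⌉ = 3908

315, 764, 1214, 1663, 2112, 2561, 3010, 3459, 3908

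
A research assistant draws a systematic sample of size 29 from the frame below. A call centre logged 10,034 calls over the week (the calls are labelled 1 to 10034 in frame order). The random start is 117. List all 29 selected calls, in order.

117, 463, 809, 1155, 1501, 1847, 2193, 2539, 2885, 3231, 3577, 3923, 4269, 4615, 4961, 5307, 5653, 5999, 6345, 6691, 7037, 7383, 7729, 8075, 8421, 8767, 9113, 9459, 9805

k = N/n = 10034/29 = 346
call 1: 117
call 2: 117 + 346 = 463
call 3: 463 + 346 = 809
call 4: 809 + 346 = 1155
call 5: 1155 + 346 = 1501
call 6: 1501 + 346 = 1847
call 7: 1847 + 346 = 2193
call 8: 2193 + 346 = 2539
call 9: 2539 + 346 = 2885
call 10: 2885 + 346 = 3231
call 11: 3231 + 346 = 3577
call 12: 3577 + 346 = 3923
call 13: 3923 + 346 = 4269
call 14: 4269 + 346 = 4615
call 15: 4615 + 346 = 4961
call 16: 4961 + 346 = 5307
call 17: 5307 + 346 = 5653
call 18: 5653 + 346 = 5999
call 19: 5999 + 346 = 6345
call 20: 6345 + 346 = 6691
call 21: 6691 + 346 = 7037
call 22: 7037 + 346 = 7383
call 23: 7383 + 346 = 7729
call 24: 7729 + 346 = 8075
call 25: 8075 + 346 = 8421
call 26: 8421 + 346 = 8767
call 27: 8767 + 346 = 9113
call 28: 9113 + 346 = 9459
call 29: 9459 + 346 = 9805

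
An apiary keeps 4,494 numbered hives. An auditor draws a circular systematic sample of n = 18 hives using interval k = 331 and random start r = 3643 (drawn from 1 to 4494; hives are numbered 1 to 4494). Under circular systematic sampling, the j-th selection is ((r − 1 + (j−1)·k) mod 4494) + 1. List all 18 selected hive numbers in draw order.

Selection 1: 3643
Selection 2: 3643 + 331 = 3974
Selection 3: 3974 + 331 = 4305
Selection 4: 4305 + 331 = 4636 → 4636 − 4494 = 142
Selection 5: 142 + 331 = 473
Selection 6: 473 + 331 = 804
Selection 7: 804 + 331 = 1135
Selection 8: 1135 + 331 = 1466
Selection 9: 1466 + 331 = 1797
Selection 10: 1797 + 331 = 2128
Selection 11: 2128 + 331 = 2459
Selection 12: 2459 + 331 = 2790
Selection 13: 2790 + 331 = 3121
Selection 14: 3121 + 331 = 3452
Selection 15: 3452 + 331 = 3783
Selection 16: 3783 + 331 = 4114
Selection 17: 4114 + 331 = 4445
Selection 18: 4445 + 331 = 4776 → 4776 − 4494 = 282

3643, 3974, 4305, 142, 473, 804, 1135, 1466, 1797, 2128, 2459, 2790, 3121, 3452, 3783, 4114, 4445, 282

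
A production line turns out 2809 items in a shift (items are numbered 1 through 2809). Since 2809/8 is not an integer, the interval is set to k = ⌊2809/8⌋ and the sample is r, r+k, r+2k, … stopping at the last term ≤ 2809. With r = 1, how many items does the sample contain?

9

k = ⌊2809/8⌋ = 351
Achieved size = ⌊(2809 − 1)/351⌋ + 1 = ⌊2808/351⌋ + 1 = 8 + 1 = 9
(last selection: 1 + 8×351 = 2809 ≤ 2809; next would be 3160 > 2809)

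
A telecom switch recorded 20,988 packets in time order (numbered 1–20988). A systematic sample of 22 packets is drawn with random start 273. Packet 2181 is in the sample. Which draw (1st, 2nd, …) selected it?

3

k = 20988/22 = 954
position = (2181 − 273)/954 + 1 = 1908/954 + 1 = 2 + 1 = 3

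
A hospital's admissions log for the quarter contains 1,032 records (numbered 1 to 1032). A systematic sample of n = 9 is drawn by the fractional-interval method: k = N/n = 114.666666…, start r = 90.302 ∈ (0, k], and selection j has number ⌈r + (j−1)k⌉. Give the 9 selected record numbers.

91, 205, 320, 435, 549, 664, 779, 893, 1008

j=1: r + 0k = 90.302 → ⌈·⌉ = 91
j=2: r + 1k = 204.968666… → ⌈·⌉ = 205
j=3: r + 2k = 319.635333… → ⌈·⌉ = 320
j=4: r + 3k = 434.302 → ⌈·⌉ = 435
j=5: r + 4k = 548.968666… → ⌈·⌉ = 549
j=6: r + 5k = 663.635333… → ⌈·⌉ = 664
j=7: r + 6k = 778.302 → ⌈·⌉ = 779
j=8: r + 7k = 892.968666… → ⌈·⌉ = 893
j=9: r + 8k = 1007.635333… → ⌈·⌉ = 1008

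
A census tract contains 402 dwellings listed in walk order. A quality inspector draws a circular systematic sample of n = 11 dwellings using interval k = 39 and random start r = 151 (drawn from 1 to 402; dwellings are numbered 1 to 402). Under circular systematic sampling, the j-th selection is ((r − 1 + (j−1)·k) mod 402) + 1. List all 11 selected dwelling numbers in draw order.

151, 190, 229, 268, 307, 346, 385, 22, 61, 100, 139

Selection 1: 151
Selection 2: 151 + 39 = 190
Selection 3: 190 + 39 = 229
Selection 4: 229 + 39 = 268
Selection 5: 268 + 39 = 307
Selection 6: 307 + 39 = 346
Selection 7: 346 + 39 = 385
Selection 8: 385 + 39 = 424 → 424 − 402 = 22
Selection 9: 22 + 39 = 61
Selection 10: 61 + 39 = 100
Selection 11: 100 + 39 = 139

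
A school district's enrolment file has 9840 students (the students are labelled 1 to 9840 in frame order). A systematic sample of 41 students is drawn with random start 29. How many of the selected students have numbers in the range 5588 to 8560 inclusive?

12

k = 9840/41 = 240
First selection ≥ 5588: 29 + ⌈(5588−29)/240⌉·240 = 29 + 24×240 = 5789
Last selection ≤ 8560: 29 + ⌊(8560−29)/240⌋·240 = 29 + 35×240 = 8429
Count = 35 − 24 + 1 = 12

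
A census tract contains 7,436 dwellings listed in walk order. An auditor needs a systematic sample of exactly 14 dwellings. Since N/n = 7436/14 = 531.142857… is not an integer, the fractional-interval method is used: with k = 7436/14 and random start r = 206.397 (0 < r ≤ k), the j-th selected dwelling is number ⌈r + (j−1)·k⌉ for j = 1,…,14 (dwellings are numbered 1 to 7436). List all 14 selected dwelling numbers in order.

j=1: r + 0k = 206.397 → ⌈·⌉ = 207
j=2: r + 1k = 737.539857… → ⌈·⌉ = 738
j=3: r + 2k = 1268.682714… → ⌈·⌉ = 1269
j=4: r + 3k = 1799.825571… → ⌈·⌉ = 1800
j=5: r + 4k = 2330.968428… → ⌈·⌉ = 2331
j=6: r + 5k = 2862.111285… → ⌈·⌉ = 2863
j=7: r + 6k = 3393.254142… → ⌈·⌉ = 3394
j=8: r + 7k = 3924.397 → ⌈·⌉ = 3925
j=9: r + 8k = 4455.539857… → ⌈·⌉ = 4456
j=10: r + 9k = 4986.682714… → ⌈·⌉ = 4987
j=11: r + 10k = 5517.825571… → ⌈·⌉ = 5518
j=12: r + 11k = 6048.968428… → ⌈·⌉ = 6049
j=13: r + 12k = 6580.111285… → ⌈·⌉ = 6581
j=14: r + 13k = 7111.254142… → ⌈·⌉ = 7112

207, 738, 1269, 1800, 2331, 2863, 3394, 3925, 4456, 4987, 5518, 6049, 6581, 7112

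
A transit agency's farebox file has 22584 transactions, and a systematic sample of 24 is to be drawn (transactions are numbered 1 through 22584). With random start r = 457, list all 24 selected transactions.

k = N/n = 22584/24 = 941
transaction 1: 457
transaction 2: 457 + 941 = 1398
transaction 3: 1398 + 941 = 2339
transaction 4: 2339 + 941 = 3280
transaction 5: 3280 + 941 = 4221
transaction 6: 4221 + 941 = 5162
transaction 7: 5162 + 941 = 6103
transaction 8: 6103 + 941 = 7044
transaction 9: 7044 + 941 = 7985
transaction 10: 7985 + 941 = 8926
transaction 11: 8926 + 941 = 9867
transaction 12: 9867 + 941 = 10808
transaction 13: 10808 + 941 = 11749
transaction 14: 11749 + 941 = 12690
transaction 15: 12690 + 941 = 13631
transaction 16: 13631 + 941 = 14572
transaction 17: 14572 + 941 = 15513
transaction 18: 15513 + 941 = 16454
transaction 19: 16454 + 941 = 17395
transaction 20: 17395 + 941 = 18336
transaction 21: 18336 + 941 = 19277
transaction 22: 19277 + 941 = 20218
transaction 23: 20218 + 941 = 21159
transaction 24: 21159 + 941 = 22100

457, 1398, 2339, 3280, 4221, 5162, 6103, 7044, 7985, 8926, 9867, 10808, 11749, 12690, 13631, 14572, 15513, 16454, 17395, 18336, 19277, 20218, 21159, 22100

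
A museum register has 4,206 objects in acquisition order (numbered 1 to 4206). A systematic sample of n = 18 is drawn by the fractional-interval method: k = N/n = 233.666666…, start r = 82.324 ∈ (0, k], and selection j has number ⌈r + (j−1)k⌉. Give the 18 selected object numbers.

j=1: r + 0k = 82.324 → ⌈·⌉ = 83
j=2: r + 1k = 315.990666… → ⌈·⌉ = 316
j=3: r + 2k = 549.657333… → ⌈·⌉ = 550
j=4: r + 3k = 783.324 → ⌈·⌉ = 784
j=5: r + 4k = 1016.990666… → ⌈·⌉ = 1017
j=6: r + 5k = 1250.657333… → ⌈·⌉ = 1251
j=7: r + 6k = 1484.324 → ⌈·⌉ = 1485
j=8: r + 7k = 1717.990666… → ⌈·⌉ = 1718
j=9: r + 8k = 1951.657333… → ⌈·⌉ = 1952
j=10: r + 9k = 2185.324 → ⌈·⌉ = 2186
j=11: r + 10k = 2418.990666… → ⌈·⌉ = 2419
j=12: r + 11k = 2652.657333… → ⌈·⌉ = 2653
j=13: r + 12k = 2886.324 → ⌈·⌉ = 2887
j=14: r + 13k = 3119.990666… → ⌈·⌉ = 3120
j=15: r + 14k = 3353.657333… → ⌈·⌉ = 3354
j=16: r + 15k = 3587.324 → ⌈·⌉ = 3588
j=17: r + 16k = 3820.990666… → ⌈·⌉ = 3821
j=18: r + 17k = 4054.657333… → ⌈·⌉ = 4055

83, 316, 550, 784, 1017, 1251, 1485, 1718, 1952, 2186, 2419, 2653, 2887, 3120, 3354, 3588, 3821, 4055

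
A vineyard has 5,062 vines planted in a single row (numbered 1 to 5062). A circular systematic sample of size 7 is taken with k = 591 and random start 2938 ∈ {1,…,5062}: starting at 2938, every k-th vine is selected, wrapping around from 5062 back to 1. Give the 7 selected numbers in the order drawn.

Selection 1: 2938
Selection 2: 2938 + 591 = 3529
Selection 3: 3529 + 591 = 4120
Selection 4: 4120 + 591 = 4711
Selection 5: 4711 + 591 = 5302 → 5302 − 5062 = 240
Selection 6: 240 + 591 = 831
Selection 7: 831 + 591 = 1422

2938, 3529, 4120, 4711, 240, 831, 1422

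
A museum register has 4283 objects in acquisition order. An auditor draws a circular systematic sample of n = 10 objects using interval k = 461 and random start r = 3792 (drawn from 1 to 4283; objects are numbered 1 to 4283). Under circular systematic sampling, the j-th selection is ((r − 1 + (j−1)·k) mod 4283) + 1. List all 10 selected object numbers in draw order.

3792, 4253, 431, 892, 1353, 1814, 2275, 2736, 3197, 3658

Selection 1: 3792
Selection 2: 3792 + 461 = 4253
Selection 3: 4253 + 461 = 4714 → 4714 − 4283 = 431
Selection 4: 431 + 461 = 892
Selection 5: 892 + 461 = 1353
Selection 6: 1353 + 461 = 1814
Selection 7: 1814 + 461 = 2275
Selection 8: 2275 + 461 = 2736
Selection 9: 2736 + 461 = 3197
Selection 10: 3197 + 461 = 3658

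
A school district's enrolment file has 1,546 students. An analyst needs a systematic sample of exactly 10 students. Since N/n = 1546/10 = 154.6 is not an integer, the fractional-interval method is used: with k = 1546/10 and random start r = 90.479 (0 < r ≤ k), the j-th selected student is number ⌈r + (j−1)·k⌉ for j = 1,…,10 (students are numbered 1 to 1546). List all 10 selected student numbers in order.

j=1: r + 0k = 90.479 → ⌈·⌉ = 91
j=2: r + 1k = 245.079 → ⌈·⌉ = 246
j=3: r + 2k = 399.679 → ⌈·⌉ = 400
j=4: r + 3k = 554.279 → ⌈·⌉ = 555
j=5: r + 4k = 708.879 → ⌈·⌉ = 709
j=6: r + 5k = 863.479 → ⌈·⌉ = 864
j=7: r + 6k = 1018.079 → ⌈·⌉ = 1019
j=8: r + 7k = 1172.679 → ⌈·⌉ = 1173
j=9: r + 8k = 1327.279 → ⌈·⌉ = 1328
j=10: r + 9k = 1481.879 → ⌈·⌉ = 1482

91, 246, 400, 555, 709, 864, 1019, 1173, 1328, 1482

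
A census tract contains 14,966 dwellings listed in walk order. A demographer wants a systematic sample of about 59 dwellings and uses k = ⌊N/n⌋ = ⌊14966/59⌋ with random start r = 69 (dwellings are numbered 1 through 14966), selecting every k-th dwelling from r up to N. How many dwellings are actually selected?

k = ⌊14966/59⌋ = 253
Achieved size = ⌊(14966 − 69)/253⌋ + 1 = ⌊14897/253⌋ + 1 = 58 + 1 = 59
(last selection: 69 + 58×253 = 14743 ≤ 14966; next would be 14996 > 14966)

59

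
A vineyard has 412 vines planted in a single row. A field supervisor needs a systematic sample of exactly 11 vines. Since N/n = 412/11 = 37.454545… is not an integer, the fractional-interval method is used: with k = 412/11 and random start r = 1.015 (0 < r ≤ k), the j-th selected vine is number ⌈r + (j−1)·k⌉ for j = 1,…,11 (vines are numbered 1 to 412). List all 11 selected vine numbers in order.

2, 39, 76, 114, 151, 189, 226, 264, 301, 339, 376

j=1: r + 0k = 1.015 → ⌈·⌉ = 2
j=2: r + 1k = 38.469545… → ⌈·⌉ = 39
j=3: r + 2k = 75.924090… → ⌈·⌉ = 76
j=4: r + 3k = 113.378636… → ⌈·⌉ = 114
j=5: r + 4k = 150.833181… → ⌈·⌉ = 151
j=6: r + 5k = 188.287727… → ⌈·⌉ = 189
j=7: r + 6k = 225.742272… → ⌈·⌉ = 226
j=8: r + 7k = 263.196818… → ⌈·⌉ = 264
j=9: r + 8k = 300.651363… → ⌈·⌉ = 301
j=10: r + 9k = 338.105909… → ⌈·⌉ = 339
j=11: r + 10k = 375.560454… → ⌈·⌉ = 376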